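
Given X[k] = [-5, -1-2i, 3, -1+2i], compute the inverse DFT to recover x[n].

x[n] = (1/4) Σ(k=0 to 3) X[k] · e^(2πikn/4)

Computing each x[n]:
x[0] = -1
x[1] = -1
x[2] = 0
x[3] = -3

x = [-1, -1, 0, -3]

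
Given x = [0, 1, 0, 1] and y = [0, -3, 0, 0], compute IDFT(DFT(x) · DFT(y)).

(x ⊛ y)[n] = Σ(m=0 to 3) x[m] · y[(n-m) mod 4]

Computing each output sample:
(x ⊛ y)[0] = -3
(x ⊛ y)[1] = 0
(x ⊛ y)[2] = -3
(x ⊛ y)[3] = 0

x ⊛ y = [-3, 0, -3, 0]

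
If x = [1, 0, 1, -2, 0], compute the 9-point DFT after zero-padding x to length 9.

Original 5-point DFT: [0, 1.8090-1.7634i, 0.6910+2.8532i, 0.6910-2.8532i, 1.8090+1.7634i]
Zero-padded 9-point DFT provides frequency interpolation.

DFT_9([x, 0, ...]) = [0, 2.1736+0.7472i, 1.0603-2.0741i, -1.5000+0.8660i, 2.7660+2.3748i, 2.7660-2.3748i, -1.5000-0.8660i, 1.0603+2.0741i, 2.1736-0.7472i]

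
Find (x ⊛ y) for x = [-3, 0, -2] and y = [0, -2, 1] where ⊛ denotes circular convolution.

(x ⊛ y)[n] = Σ(m=0 to 2) x[m] · y[(n-m) mod 3]

Computing each output sample:
(x ⊛ y)[0] = 4
(x ⊛ y)[1] = 4
(x ⊛ y)[2] = -3

x ⊛ y = [4, 4, -3]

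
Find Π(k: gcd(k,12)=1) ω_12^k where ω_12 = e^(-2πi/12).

The primitive 12th roots of unity are ω_12^k for k coprime to 12: k ∈ {1, 5, 7, 11}
Their product equals the constant term of the cyclotomic polynomial Φ_12(x) up to sign.
For n ≥ 3, the product of all primitive nth roots of unity is 1. (For n=1 it is 1; for n=2 it is -1.)

1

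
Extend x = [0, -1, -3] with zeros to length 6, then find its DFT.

Original 3-point DFT: [-4, 2.0000-1.7321i, 2.0000+1.7321i]
Zero-padded 6-point DFT provides frequency interpolation.

DFT_6([x, 0, ...]) = [-4, 1.0000+3.4641i, 2.0000-1.7321i, -2, 2.0000+1.7321i, 1.0000-3.4641i]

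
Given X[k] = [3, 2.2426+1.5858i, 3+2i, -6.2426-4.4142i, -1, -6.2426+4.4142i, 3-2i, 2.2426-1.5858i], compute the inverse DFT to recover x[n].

x[n] = (1/8) Σ(k=0 to 7) X[k] · e^(2πikn/8)

Computing each x[n]:
x[0] = 0
x[1] = 2
x[2] = -2
x[3] = 0
x[4] = 2
x[5] = -2
x[6] = 1
x[7] = 2

x = [0, 2, -2, 0, 2, -2, 1, 2]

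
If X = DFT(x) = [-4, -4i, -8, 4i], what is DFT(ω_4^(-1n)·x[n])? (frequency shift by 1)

Modulation property: DFT(ω_4^(-1n)·x[n]) = X[(k-1) mod 4], so circularly shift X by 1 positions.

X[k-1] = [4i, -4, -4i, -8]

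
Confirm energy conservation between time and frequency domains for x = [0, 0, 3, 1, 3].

Time domain:
Σ|x[n]|² = |0|² + |0|² + |3|² + |1|² + |3|² = 19.0000

Frequency domain:
(1/5)Σ|X[k]|² = (1/5)(|7|² + |-2.3090+1.6776i|² + |-1.1910+3.6655i|² + |-1.1910-3.6655i|² + |-2.3090-1.6776i|²) = (1/5)·95.0000 = 19.0000

Both sides agree, confirming Parseval's theorem.

Σ|x[n]|² = (1/N)Σ|X[k]|² = 19.0000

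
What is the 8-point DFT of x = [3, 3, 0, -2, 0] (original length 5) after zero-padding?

Original 5-point DFT: [4, 5.5451-4.0287i, -0.0451+0.1388i, -0.0451-0.1388i, 5.5451+4.0287i]
Zero-padded 8-point DFT provides frequency interpolation.

DFT_8([x, 0, ...]) = [4, 6.5355-0.7071i, 3-5i, -0.5355-0.7071i, 2, -0.5355+0.7071i, 3+5i, 6.5355+0.7071i]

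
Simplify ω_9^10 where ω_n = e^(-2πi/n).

Since ω_9^9 = 1, powers reduce modulo 9.
10 mod 9 = 1
So ω_9^10 = ω_9^1 = e^(-2πi·1/9)

ω_9^10 = ω_9^1 = 0.7660-0.6428i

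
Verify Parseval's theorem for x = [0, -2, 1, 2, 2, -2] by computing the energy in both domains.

Time domain:
Σ|x[n]|² = |0|² + |-2|² + |1|² + |2|² + |2|² + |-2|² = 17.0000

Frequency domain:
(1/6)Σ|X[k]|² = (1/6)(|1|² + |-5.5000+0.8660i|² + |2.5000-0.8660i|² + |5|² + |2.5000+0.8660i|² + |-5.5000-0.8660i|²) = (1/6)·102.0000 = 17.0000

Both sides agree, confirming Parseval's theorem.

Σ|x[n]|² = (1/N)Σ|X[k]|² = 17.0000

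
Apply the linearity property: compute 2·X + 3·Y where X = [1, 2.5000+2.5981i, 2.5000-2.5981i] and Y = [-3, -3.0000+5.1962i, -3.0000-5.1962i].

By linearity: DFT(2x + 3y) = 2·DFT(x) + 3·DFT(y)
= 2·[1, 2.5000+2.5981i, 2.5000-2.5981i] + 3·[-3, -3.0000+5.1962i, -3.0000-5.1962i]

Computing element-wise:
Z[0] = 2·(1) + 3·(-3) = -7
Z[1] = 2·(2.5000+2.5981i) + 3·(-3.0000+5.1962i) = -4.0000+20.7848i
Z[2] = 2·(2.5000-2.5981i) + 3·(-3.0000-5.1962i) = -4.0000-20.7848i

DFT(2x + 3y) = 2·X + 3·Y = [-7, -4.0000+20.7848i, -4.0000-20.7848i]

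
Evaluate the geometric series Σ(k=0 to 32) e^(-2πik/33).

Sum of all nth roots of unity equals 0 for n > 1 (geometric series with r ≠ 1).

0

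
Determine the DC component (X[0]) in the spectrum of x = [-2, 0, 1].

X[0] = Σ(n=0 to 2) x[n] · ω_3^0 = Σ x[n]
= (-2) + (0) + (1)

X[0] = -1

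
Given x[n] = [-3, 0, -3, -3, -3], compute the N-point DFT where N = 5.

X[k] = Σ(n=0 to 4) x[n] · ω_5^(nk)
where ω_5 = e^(-2πi/5)

Computing each X[k]:
X[0] = -12
X[1] = 0.9271-2.8532i
X[2] = -2.4271-1.7634i
X[3] = -2.4271+1.7634i
X[4] = 0.9271+2.8532i

X = [-12, 0.9271-2.8532i, -2.4271-1.7634i, -2.4271+1.7634i, 0.9271+2.8532i]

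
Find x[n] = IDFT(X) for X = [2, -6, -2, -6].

x[n] = (1/4) Σ(k=0 to 3) X[k] · e^(2πikn/4)

Computing each x[n]:
x[0] = -3
x[1] = 1
x[2] = 3
x[3] = 1

x = [-3, 1, 3, 1]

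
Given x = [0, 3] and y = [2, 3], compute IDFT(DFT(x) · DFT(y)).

(x ⊛ y)[n] = Σ(m=0 to 1) x[m] · y[(n-m) mod 2]

Computing each output sample:
(x ⊛ y)[0] = 9
(x ⊛ y)[1] = 6

x ⊛ y = [9, 6]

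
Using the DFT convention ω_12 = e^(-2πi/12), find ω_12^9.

ω_12^9 = e^(-2πi·9/12)
= cos(-2π·9/12) + i·sin(-2π·9/12)
= cos(-18π/12) + i·sin(-18π/12)

ω_12^9 = cos(-18π/12) + i·sin(-18π/12) = 1i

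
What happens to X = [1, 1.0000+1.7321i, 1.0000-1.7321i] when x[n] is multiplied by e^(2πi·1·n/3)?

Modulation property: DFT(ω_3^(-1n)·x[n]) = X[(k-1) mod 3], so circularly shift X by 1 positions.

X[k-1] = [1.0000-1.7321i, 1, 1.0000+1.7321i]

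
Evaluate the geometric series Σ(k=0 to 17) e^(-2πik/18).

Sum of all nth roots of unity equals 0 for n > 1 (geometric series with r ≠ 1).

0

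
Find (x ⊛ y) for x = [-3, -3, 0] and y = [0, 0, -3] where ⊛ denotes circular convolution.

(x ⊛ y)[n] = Σ(m=0 to 2) x[m] · y[(n-m) mod 3]

Computing each output sample:
(x ⊛ y)[0] = 9
(x ⊛ y)[1] = 0
(x ⊛ y)[2] = 9

x ⊛ y = [9, 0, 9]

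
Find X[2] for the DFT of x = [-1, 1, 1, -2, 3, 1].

X[2] = Σ(n=0 to 5) x[n] · ω_6^(2n) where ω_6 = e^(-2πi/6)
= (-1)·ω_6^0 + (1)·ω_6^2 + (1)·ω_6^4 + (-2)·ω_6^6 + (3)·ω_6^8 + (1)·ω_6^10

X[2] = -6.0000-1.7321i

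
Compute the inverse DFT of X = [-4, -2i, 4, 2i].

x[n] = (1/4) Σ(k=0 to 3) X[k] · e^(2πikn/4)

Computing each x[n]:
x[0] = 0
x[1] = -1
x[2] = 0
x[3] = -3

x = [0, -1, 0, -3]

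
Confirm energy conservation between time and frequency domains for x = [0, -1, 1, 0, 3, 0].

Time domain:
Σ|x[n]|² = |0|² + |-1|² + |1|² + |0|² + |3|² + |0|² = 11.0000

Frequency domain:
(1/6)Σ|X[k]|² = (1/6)(|3|² + |-2.5000+2.5981i|² + |-1.5000-0.8660i|² + |5|² + |-1.5000+0.8660i|² + |-2.5000-2.5981i|²) = (1/6)·66.0000 = 11.0000

Both sides agree, confirming Parseval's theorem.

Σ|x[n]|² = (1/N)Σ|X[k]|² = 11.0000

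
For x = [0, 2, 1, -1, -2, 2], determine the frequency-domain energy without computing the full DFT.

Parseval: Σ|x[n]|² = (1/N)Σ|X[k]|², so Σ|X[k]|² = N·Σ|x[n]|² = 6·14.0000

Σ|X[k]|² = N·Σ|x[n]|² = 6·14.0000 = 84.0000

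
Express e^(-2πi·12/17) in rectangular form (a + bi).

ω_17^12 = e^(-2πi·12/17)
= cos(-2π·12/17) + i·sin(-2π·12/17)
= cos(-24π/17) + i·sin(-24π/17)

ω_17^12 = cos(-24π/17) + i·sin(-24π/17) = -0.2737+0.9618i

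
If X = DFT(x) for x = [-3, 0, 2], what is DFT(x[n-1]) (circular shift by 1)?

Time shift by 1: X_shifted[k] = ω_3^(1k) · X[k]
Shifted x = [2, -3, 0]

DFT(x[n-1]) = [-1, 3.5000+2.5981i, 3.5000-2.5981i]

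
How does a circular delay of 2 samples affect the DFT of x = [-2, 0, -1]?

Time shift by 2: X_shifted[k] = ω_3^(2k) · X[k]
Shifted x = [0, -1, -2]

DFT(x[n-2]) = [-3, 1.5000-0.8660i, 1.5000+0.8660i]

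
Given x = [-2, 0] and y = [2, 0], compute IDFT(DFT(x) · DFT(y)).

(x ⊛ y)[n] = Σ(m=0 to 1) x[m] · y[(n-m) mod 2]

Computing each output sample:
(x ⊛ y)[0] = -4
(x ⊛ y)[1] = 0

x ⊛ y = [-4, 0]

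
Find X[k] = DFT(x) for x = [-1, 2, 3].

X[k] = Σ(n=0 to 2) x[n] · ω_3^(nk)
where ω_3 = e^(-2πi/3)

Computing each X[k]:
X[0] = 4
X[1] = -3.5000+0.8660i
X[2] = -3.5000-0.8660i

X = [4, -3.5000+0.8660i, -3.5000-0.8660i]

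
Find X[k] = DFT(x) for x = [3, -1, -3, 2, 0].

X[k] = Σ(n=0 to 4) x[n] · ω_5^(nk)
where ω_5 = e^(-2πi/5)

Computing each X[k]:
X[0] = 1
X[1] = 3.5000+3.8900i
X[2] = 3.5000-4.1675i
X[3] = 3.5000+4.1675i
X[4] = 3.5000-3.8900i

X = [1, 3.5000+3.8900i, 3.5000-4.1675i, 3.5000+4.1675i, 3.5000-3.8900i]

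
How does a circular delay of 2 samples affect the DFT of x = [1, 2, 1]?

Time shift by 2: X_shifted[k] = ω_3^(2k) · X[k]
Shifted x = [2, 1, 1]

DFT(x[n-2]) = [4, 1, 1]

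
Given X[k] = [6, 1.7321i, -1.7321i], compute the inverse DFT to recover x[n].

x[n] = (1/3) Σ(k=0 to 2) X[k] · e^(2πikn/3)

Computing each x[n]:
x[0] = 2
x[1] = 1
x[2] = 3

x = [2, 1, 3]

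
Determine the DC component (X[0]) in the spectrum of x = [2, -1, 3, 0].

X[0] = Σ(n=0 to 3) x[n] · ω_4^0 = Σ x[n]
= (2) + (-1) + (3) + (0)

X[0] = 4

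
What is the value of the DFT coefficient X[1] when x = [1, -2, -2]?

X[1] = Σ(n=0 to 2) x[n] · ω_3^(1n) where ω_3 = e^(-2πi/3)
= (1)·ω_3^0 + (-2)·ω_3^1 + (-2)·ω_3^2

X[1] = 3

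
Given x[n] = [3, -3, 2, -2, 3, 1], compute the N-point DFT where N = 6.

X[k] = Σ(n=0 to 5) x[n] · ω_6^(nk)
where ω_6 = e^(-2πi/6)

Computing each X[k]:
X[0] = 4
X[1] = 1.5000+4.3301i
X[2] = -0.5000+2.5981i
X[3] = 12
X[4] = -0.5000-2.5981i
X[5] = 1.5000-4.3301i

X = [4, 1.5000+4.3301i, -0.5000+2.5981i, 12, -0.5000-2.5981i, 1.5000-4.3301i]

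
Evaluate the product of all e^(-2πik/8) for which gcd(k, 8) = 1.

The primitive 8th roots of unity are ω_8^k for k coprime to 8: k ∈ {1, 3, 5, 7}
Their product equals the constant term of the cyclotomic polynomial Φ_8(x) up to sign.
For n ≥ 3, the product of all primitive nth roots of unity is 1. (For n=1 it is 1; for n=2 it is -1.)

1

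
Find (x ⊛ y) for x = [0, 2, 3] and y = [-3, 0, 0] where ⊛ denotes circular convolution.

(x ⊛ y)[n] = Σ(m=0 to 2) x[m] · y[(n-m) mod 3]

Computing each output sample:
(x ⊛ y)[0] = 0
(x ⊛ y)[1] = -6
(x ⊛ y)[2] = -9

x ⊛ y = [0, -6, -9]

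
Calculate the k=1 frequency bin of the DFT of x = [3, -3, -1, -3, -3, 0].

X[1] = Σ(n=0 to 5) x[n] · ω_6^(1n) where ω_6 = e^(-2πi/6)
= (3)·ω_6^0 + (-3)·ω_6^1 + (-1)·ω_6^2 + (-3)·ω_6^3 + (-3)·ω_6^4 + (0)·ω_6^5

X[1] = 6.5000+0.8660i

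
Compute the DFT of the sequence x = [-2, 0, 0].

X[k] = Σ(n=0 to 2) x[n] · ω_3^(nk)
where ω_3 = e^(-2πi/3)

Computing each X[k]:
X[0] = -2
X[1] = -2
X[2] = -2

X = [-2, -2, -2]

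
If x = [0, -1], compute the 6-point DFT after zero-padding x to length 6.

Original 2-point DFT: [-1, 1]
Zero-padded 6-point DFT provides frequency interpolation.

DFT_6([x, 0, ...]) = [-1, -0.5000+0.8660i, 0.5000+0.8660i, 1, 0.5000-0.8660i, -0.5000-0.8660i]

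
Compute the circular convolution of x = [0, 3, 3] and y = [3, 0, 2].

(x ⊛ y)[n] = Σ(m=0 to 2) x[m] · y[(n-m) mod 3]

Computing each output sample:
(x ⊛ y)[0] = 6
(x ⊛ y)[1] = 15
(x ⊛ y)[2] = 9

x ⊛ y = [6, 15, 9]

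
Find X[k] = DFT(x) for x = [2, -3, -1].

X[k] = Σ(n=0 to 2) x[n] · ω_3^(nk)
where ω_3 = e^(-2πi/3)

Computing each X[k]:
X[0] = -2
X[1] = 4.0000+1.7321i
X[2] = 4.0000-1.7321i

X = [-2, 4.0000+1.7321i, 4.0000-1.7321i]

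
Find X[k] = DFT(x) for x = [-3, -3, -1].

X[k] = Σ(n=0 to 2) x[n] · ω_3^(nk)
where ω_3 = e^(-2πi/3)

Computing each X[k]:
X[0] = -7
X[1] = -1.0000+1.7321i
X[2] = -1.0000-1.7321i

X = [-7, -1.0000+1.7321i, -1.0000-1.7321i]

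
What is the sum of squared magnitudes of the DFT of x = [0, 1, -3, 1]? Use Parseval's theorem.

Parseval: Σ|x[n]|² = (1/N)Σ|X[k]|², so Σ|X[k]|² = N·Σ|x[n]|² = 4·11.0000

Σ|X[k]|² = N·Σ|x[n]|² = 4·11.0000 = 44.0000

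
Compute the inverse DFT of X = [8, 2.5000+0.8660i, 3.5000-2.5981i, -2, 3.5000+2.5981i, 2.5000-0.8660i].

x[n] = (1/6) Σ(k=0 to 5) X[k] · e^(2πikn/6)

Computing each x[n]:
x[0] = 3
x[1] = 2
x[2] = -1
x[3] = 2
x[4] = 1
x[5] = 1

x = [3, 2, -1, 2, 1, 1]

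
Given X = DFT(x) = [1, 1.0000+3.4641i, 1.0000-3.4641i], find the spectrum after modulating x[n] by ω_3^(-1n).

Modulation property: DFT(ω_3^(-1n)·x[n]) = X[(k-1) mod 3], so circularly shift X by 1 positions.

X[k-1] = [1.0000-3.4641i, 1, 1.0000+3.4641i]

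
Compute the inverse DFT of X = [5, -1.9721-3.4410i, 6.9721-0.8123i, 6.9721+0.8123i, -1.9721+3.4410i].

x[n] = (1/5) Σ(k=0 to 4) X[k] · e^(2πikn/5)

Computing each x[n]:
x[0] = 3
x[1] = 0
x[2] = 3
x[3] = 2
x[4] = -3

x = [3, 0, 3, 2, -3]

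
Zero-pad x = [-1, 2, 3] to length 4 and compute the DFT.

Original 3-point DFT: [4, -3.5000+0.8660i, -3.5000-0.8660i]
Zero-padded 4-point DFT provides frequency interpolation.

DFT_4([x, 0, ...]) = [4, -4-2i, 0, -4+2i]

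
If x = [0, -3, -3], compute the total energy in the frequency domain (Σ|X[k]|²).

Parseval: Σ|x[n]|² = (1/N)Σ|X[k]|², so Σ|X[k]|² = N·Σ|x[n]|² = 3·18.0000

Σ|X[k]|² = N·Σ|x[n]|² = 3·18.0000 = 54.0000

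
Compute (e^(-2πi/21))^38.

Since ω_21^21 = 1, powers reduce modulo 21.
38 mod 21 = 17
So ω_21^38 = ω_21^17 = e^(-2πi·17/21)

ω_21^38 = ω_21^17 = 0.3653+0.9309i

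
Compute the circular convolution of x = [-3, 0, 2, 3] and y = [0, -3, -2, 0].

(x ⊛ y)[n] = Σ(m=0 to 3) x[m] · y[(n-m) mod 4]

Computing each output sample:
(x ⊛ y)[0] = -13
(x ⊛ y)[1] = 3
(x ⊛ y)[2] = 6
(x ⊛ y)[3] = -6

x ⊛ y = [-13, 3, 6, -6]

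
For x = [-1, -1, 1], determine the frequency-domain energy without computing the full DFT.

Parseval: Σ|x[n]|² = (1/N)Σ|X[k]|², so Σ|X[k]|² = N·Σ|x[n]|² = 3·3.0000

Σ|X[k]|² = N·Σ|x[n]|² = 3·3.0000 = 9.0000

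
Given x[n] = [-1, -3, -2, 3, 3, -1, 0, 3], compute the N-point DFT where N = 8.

X[k] = Σ(n=0 to 7) x[n] · ω_8^(nk)
where ω_8 = e^(-2πi/8)

Computing each X[k]:
X[0] = 2
X[1] = -5.4142+3.4142i
X[2] = 4+10i
X[3] = -2.5858-0.5858i
X[4] = -2
X[5] = -2.5858+0.5858i
X[6] = 4-10i
X[7] = -5.4142-3.4142i

X = [2, -5.4142+3.4142i, 4+10i, -2.5858-0.5858i, -2, -2.5858+0.5858i, 4-10i, -5.4142-3.4142i]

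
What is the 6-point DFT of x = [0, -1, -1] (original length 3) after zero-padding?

Original 3-point DFT: [-2, 1, 1]
Zero-padded 6-point DFT provides frequency interpolation.

DFT_6([x, 0, ...]) = [-2, 1.7321i, 1, 0, 1, -1.7321i]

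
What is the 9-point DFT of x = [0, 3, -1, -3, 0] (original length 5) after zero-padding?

Original 5-point DFT: [-1, 4.1631-4.0287i, -3.6631+0.1388i, -3.6631-0.1388i, 4.1631+4.0287i]
Zero-padded 9-point DFT provides frequency interpolation.

DFT_9([x, 0, ...]) = [-1, 3.6245+1.6545i, 2.9606-5.2105i, -4.0000-3.4641i, -2.0851+0.9292i, -2.0851-0.9292i, -4.0000+3.4641i, 2.9606+5.2105i, 3.6245-1.6545i]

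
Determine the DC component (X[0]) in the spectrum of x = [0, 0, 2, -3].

X[0] = Σ(n=0 to 3) x[n] · ω_4^0 = Σ x[n]
= (0) + (0) + (2) + (-3)

X[0] = -1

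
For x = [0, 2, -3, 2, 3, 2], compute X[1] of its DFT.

X[1] = Σ(n=0 to 5) x[n] · ω_6^(1n) where ω_6 = e^(-2πi/6)
= (0)·ω_6^0 + (2)·ω_6^1 + (-3)·ω_6^2 + (2)·ω_6^3 + (3)·ω_6^4 + (2)·ω_6^5

X[1] = 5.1962i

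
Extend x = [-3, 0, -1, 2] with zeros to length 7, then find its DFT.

Original 4-point DFT: [-2, -2+2i, -6, -2-2i]
Zero-padded 7-point DFT provides frequency interpolation.

DFT_7([x, 0, ...]) = [-2, -4.5794+0.1072i, -0.8521+1.1298i, -4.0685-2.7317i, -4.0685+2.7317i, -0.8521-1.1298i, -4.5794-0.1072i]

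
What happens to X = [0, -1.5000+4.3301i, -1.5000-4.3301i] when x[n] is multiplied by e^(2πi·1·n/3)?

Modulation property: DFT(ω_3^(-1n)·x[n]) = X[(k-1) mod 3], so circularly shift X by 1 positions.

X[k-1] = [-1.5000-4.3301i, 0, -1.5000+4.3301i]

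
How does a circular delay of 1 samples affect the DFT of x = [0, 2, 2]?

Time shift by 1: X_shifted[k] = ω_3^(1k) · X[k]
Shifted x = [2, 0, 2]

DFT(x[n-1]) = [4, 1.0000+1.7321i, 1.0000-1.7321i]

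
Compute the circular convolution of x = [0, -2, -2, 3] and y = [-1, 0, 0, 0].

(x ⊛ y)[n] = Σ(m=0 to 3) x[m] · y[(n-m) mod 4]

Computing each output sample:
(x ⊛ y)[0] = 0
(x ⊛ y)[1] = 2
(x ⊛ y)[2] = 2
(x ⊛ y)[3] = -3

x ⊛ y = [0, 2, 2, -3]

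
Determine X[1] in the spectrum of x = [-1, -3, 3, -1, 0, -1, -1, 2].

X[1] = Σ(n=0 to 7) x[n] · ω_8^(1n) where ω_8 = e^(-2πi/8)
= (-1)·ω_8^0 + (-3)·ω_8^1 + (3)·ω_8^2 + (-1)·ω_8^3 + (0)·ω_8^4 + (-1)·ω_8^5 + (-1)·ω_8^6 + (2)·ω_8^7

X[1] = -0.2929-0.4645i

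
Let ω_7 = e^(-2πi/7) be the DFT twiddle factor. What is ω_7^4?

ω_7^4 = e^(-2πi·4/7)
= cos(-2π·4/7) + i·sin(-2π·4/7)
= cos(-8π/7) + i·sin(-8π/7)

ω_7^4 = cos(-8π/7) + i·sin(-8π/7) = -0.9010+0.4339i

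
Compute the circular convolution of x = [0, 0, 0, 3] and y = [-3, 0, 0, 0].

(x ⊛ y)[n] = Σ(m=0 to 3) x[m] · y[(n-m) mod 4]

Computing each output sample:
(x ⊛ y)[0] = 0
(x ⊛ y)[1] = 0
(x ⊛ y)[2] = 0
(x ⊛ y)[3] = -9

x ⊛ y = [0, 0, 0, -9]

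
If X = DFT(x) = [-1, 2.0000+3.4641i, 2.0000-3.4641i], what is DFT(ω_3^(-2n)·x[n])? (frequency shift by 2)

Modulation property: DFT(ω_3^(-2n)·x[n]) = X[(k-2) mod 3], so circularly shift X by 2 positions.

X[k-2] = [2.0000+3.4641i, 2.0000-3.4641i, -1]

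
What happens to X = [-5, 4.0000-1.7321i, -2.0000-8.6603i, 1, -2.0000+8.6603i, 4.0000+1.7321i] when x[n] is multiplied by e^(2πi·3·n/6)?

Modulation property: DFT(ω_6^(-3n)·x[n]) = X[(k-3) mod 6], so circularly shift X by 3 positions.

X[k-3] = [1, -2.0000+8.6603i, 4.0000+1.7321i, -5, 4.0000-1.7321i, -2.0000-8.6603i]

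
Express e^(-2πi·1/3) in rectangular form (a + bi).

ω_3^1 = e^(-2πi·1/3)
= cos(-2π·1/3) + i·sin(-2π·1/3)
= cos(-2π/3) + i·sin(-2π/3)

ω_3^1 = cos(-2π/3) + i·sin(-2π/3) = -0.5000-0.8660i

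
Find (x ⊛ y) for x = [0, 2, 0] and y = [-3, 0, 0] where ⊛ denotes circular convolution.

(x ⊛ y)[n] = Σ(m=0 to 2) x[m] · y[(n-m) mod 3]

Computing each output sample:
(x ⊛ y)[0] = 0
(x ⊛ y)[1] = -6
(x ⊛ y)[2] = 0

x ⊛ y = [0, -6, 0]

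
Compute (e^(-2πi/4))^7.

Since ω_4^4 = 1, powers reduce modulo 4.
7 mod 4 = 3
So ω_4^7 = ω_4^3 = e^(-2πi·3/4)

ω_4^7 = ω_4^3 = 1i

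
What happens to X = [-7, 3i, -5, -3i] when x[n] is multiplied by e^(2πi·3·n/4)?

Modulation property: DFT(ω_4^(-3n)·x[n]) = X[(k-3) mod 4], so circularly shift X by 3 positions.

X[k-3] = [3i, -5, -3i, -7]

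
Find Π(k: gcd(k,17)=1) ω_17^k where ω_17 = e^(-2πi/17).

The primitive 17th roots of unity are ω_17^k for k coprime to 17: k ∈ {1, 2, 3, 4, 5, 6, 7, 8, 9, 10, 11, 12, 13, 14, 15, 16}
Their product equals the constant term of the cyclotomic polynomial Φ_17(x) up to sign.
For n ≥ 3, the product of all primitive nth roots of unity is 1. (For n=1 it is 1; for n=2 it is -1.)

1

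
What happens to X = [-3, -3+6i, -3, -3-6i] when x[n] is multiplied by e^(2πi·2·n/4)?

Modulation property: DFT(ω_4^(-2n)·x[n]) = X[(k-2) mod 4], so circularly shift X by 2 positions.

X[k-2] = [-3, -3-6i, -3, -3+6i]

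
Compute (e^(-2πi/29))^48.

Since ω_29^29 = 1, powers reduce modulo 29.
48 mod 29 = 19
So ω_29^48 = ω_29^19 = e^(-2πi·19/29)

ω_29^48 = ω_29^19 = -0.5612+0.8277i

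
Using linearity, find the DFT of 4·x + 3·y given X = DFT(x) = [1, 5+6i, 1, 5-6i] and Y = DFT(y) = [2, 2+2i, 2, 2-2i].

By linearity: DFT(4x + 3y) = 4·DFT(x) + 3·DFT(y)
= 4·[1, 5+6i, 1, 5-6i] + 3·[2, 2+2i, 2, 2-2i]

Computing element-wise:
Z[0] = 4·(1) + 3·(2) = 10
Z[1] = 4·(5+6i) + 3·(2+2i) = 26+30i
Z[2] = 4·(1) + 3·(2) = 10
Z[3] = 4·(5-6i) + 3·(2-2i) = 26-30i

DFT(4x + 3y) = 4·X + 3·Y = [10, 26+30i, 10, 26-30i]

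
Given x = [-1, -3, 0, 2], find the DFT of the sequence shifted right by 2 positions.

Time shift by 2: X_shifted[k] = ω_4^(2k) · X[k]
Shifted x = [0, 2, -1, -3]

DFT(x[n-2]) = [-2, 1-5i, 0, 1+5i]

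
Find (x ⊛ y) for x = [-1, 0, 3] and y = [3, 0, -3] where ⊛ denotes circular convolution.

(x ⊛ y)[n] = Σ(m=0 to 2) x[m] · y[(n-m) mod 3]

Computing each output sample:
(x ⊛ y)[0] = -3
(x ⊛ y)[1] = -9
(x ⊛ y)[2] = 12

x ⊛ y = [-3, -9, 12]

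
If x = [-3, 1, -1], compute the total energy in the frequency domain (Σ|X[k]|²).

Parseval: Σ|x[n]|² = (1/N)Σ|X[k]|², so Σ|X[k]|² = N·Σ|x[n]|² = 3·11.0000

Σ|X[k]|² = N·Σ|x[n]|² = 3·11.0000 = 33.0000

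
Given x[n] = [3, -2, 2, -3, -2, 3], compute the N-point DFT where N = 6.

X[k] = Σ(n=0 to 5) x[n] · ω_6^(nk)
where ω_6 = e^(-2πi/6)

Computing each X[k]:
X[0] = 1
X[1] = 6.5000+0.8660i
X[2] = -0.5000+7.7942i
X[3] = 5
X[4] = -0.5000-7.7942i
X[5] = 6.5000-0.8660i

X = [1, 6.5000+0.8660i, -0.5000+7.7942i, 5, -0.5000-7.7942i, 6.5000-0.8660i]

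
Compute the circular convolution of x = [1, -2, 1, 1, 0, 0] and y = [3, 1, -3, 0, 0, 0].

(x ⊛ y)[n] = Σ(m=0 to 5) x[m] · y[(n-m) mod 6]

Computing each output sample:
(x ⊛ y)[0] = 3
(x ⊛ y)[1] = -5
(x ⊛ y)[2] = -2
(x ⊛ y)[3] = 10
(x ⊛ y)[4] = -2
(x ⊛ y)[5] = -3

x ⊛ y = [3, -5, -2, 10, -2, -3]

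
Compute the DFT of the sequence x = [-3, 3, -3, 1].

X[k] = Σ(n=0 to 3) x[n] · ω_4^(nk)
where ω_4 = e^(-2πi/4)

Computing each X[k]:
X[0] = -2
X[1] = -2i
X[2] = -10
X[3] = 2i

X = [-2, -2i, -10, 2i]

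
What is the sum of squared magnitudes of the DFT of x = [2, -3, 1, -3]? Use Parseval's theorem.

Parseval: Σ|x[n]|² = (1/N)Σ|X[k]|², so Σ|X[k]|² = N·Σ|x[n]|² = 4·23.0000

Σ|X[k]|² = N·Σ|x[n]|² = 4·23.0000 = 92.0000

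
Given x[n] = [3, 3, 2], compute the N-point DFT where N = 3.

X[k] = Σ(n=0 to 2) x[n] · ω_3^(nk)
where ω_3 = e^(-2πi/3)

Computing each X[k]:
X[0] = 8
X[1] = 0.5000-0.8660i
X[2] = 0.5000+0.8660i

X = [8, 0.5000-0.8660i, 0.5000+0.8660i]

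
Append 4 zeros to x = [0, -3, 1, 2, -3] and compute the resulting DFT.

Original 5-point DFT: [-3, -4.2812+0.5878i, 5.7812-0.9511i, 5.7812+0.9511i, -4.2812-0.5878i]
Zero-padded 9-point DFT provides frequency interpolation.

DFT_9([x, 0, ...]) = [-3, -0.3054+0.2376i, -4.7588+2.4161i, 4.5000+6.0622i, 2.0642-3.0176i, 2.0642+3.0176i, 4.5000-6.0622i, -4.7588-2.4161i, -0.3054-0.2376i]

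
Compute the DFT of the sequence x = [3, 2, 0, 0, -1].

X[k] = Σ(n=0 to 4) x[n] · ω_5^(nk)
where ω_5 = e^(-2πi/5)

Computing each X[k]:
X[0] = 4
X[1] = 3.3090-2.8532i
X[2] = 2.1910-1.7634i
X[3] = 2.1910+1.7634i
X[4] = 3.3090+2.8532i

X = [4, 3.3090-2.8532i, 2.1910-1.7634i, 2.1910+1.7634i, 3.3090+2.8532i]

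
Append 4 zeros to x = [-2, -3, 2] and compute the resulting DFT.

Original 3-point DFT: [-3, -1.5000+4.3301i, -1.5000-4.3301i]
Zero-padded 7-point DFT provides frequency interpolation.

DFT_7([x, 0, ...]) = [-3, -4.3155+0.3956i, -3.1344+3.7926i, 1.9499+2.8653i, 1.9499-2.8653i, -3.1344-3.7926i, -4.3155-0.3956i]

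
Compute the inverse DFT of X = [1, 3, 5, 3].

x[n] = (1/4) Σ(k=0 to 3) X[k] · e^(2πikn/4)

Computing each x[n]:
x[0] = 3
x[1] = -1
x[2] = 0
x[3] = -1

x = [3, -1, 0, -1]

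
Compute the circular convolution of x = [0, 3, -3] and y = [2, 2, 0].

(x ⊛ y)[n] = Σ(m=0 to 2) x[m] · y[(n-m) mod 3]

Computing each output sample:
(x ⊛ y)[0] = -6
(x ⊛ y)[1] = 6
(x ⊛ y)[2] = 0

x ⊛ y = [-6, 6, 0]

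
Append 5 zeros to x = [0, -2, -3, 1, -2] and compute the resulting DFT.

Original 5-point DFT: [-6, 0.3820+2.3511i, 2.6180-3.8042i, 2.6180+3.8042i, 0.3820-2.3511i]
Zero-padded 10-point DFT provides frequency interpolation.

DFT_10([x, 0, ...]) = [-6, -1.2361+4.2533i, 0.3820+2.3511i, 3.2361+2.6287i, 2.6180-3.8042i, -4, 2.6180+3.8042i, 3.2361-2.6287i, 0.3820-2.3511i, -1.2361-4.2533i]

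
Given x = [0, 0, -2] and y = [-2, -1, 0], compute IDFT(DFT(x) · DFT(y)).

(x ⊛ y)[n] = Σ(m=0 to 2) x[m] · y[(n-m) mod 3]

Computing each output sample:
(x ⊛ y)[0] = 2
(x ⊛ y)[1] = 0
(x ⊛ y)[2] = 4

x ⊛ y = [2, 0, 4]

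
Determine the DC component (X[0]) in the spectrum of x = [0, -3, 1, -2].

X[0] = Σ(n=0 to 3) x[n] · ω_4^0 = Σ x[n]
= (0) + (-3) + (1) + (-2)

X[0] = -4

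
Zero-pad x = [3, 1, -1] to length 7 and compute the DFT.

Original 3-point DFT: [3, 3.0000-1.7321i, 3.0000+1.7321i]
Zero-padded 7-point DFT provides frequency interpolation.

DFT_7([x, 0, ...]) = [3, 3.8460+0.1931i, 3.6784-1.4088i, 1.4755-1.2157i, 1.4755+1.2157i, 3.6784+1.4088i, 3.8460-0.1931i]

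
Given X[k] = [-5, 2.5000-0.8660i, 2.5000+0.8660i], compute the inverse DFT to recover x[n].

x[n] = (1/3) Σ(k=0 to 2) X[k] · e^(2πikn/3)

Computing each x[n]:
x[0] = 0
x[1] = -2
x[2] = -3

x = [0, -2, -3]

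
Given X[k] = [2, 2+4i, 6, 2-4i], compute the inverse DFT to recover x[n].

x[n] = (1/4) Σ(k=0 to 3) X[k] · e^(2πikn/4)

Computing each x[n]:
x[0] = 3
x[1] = -3
x[2] = 1
x[3] = 1

x = [3, -3, 1, 1]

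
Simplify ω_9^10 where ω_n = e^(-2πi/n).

Since ω_9^9 = 1, powers reduce modulo 9.
10 mod 9 = 1
So ω_9^10 = ω_9^1 = e^(-2πi·1/9)

ω_9^10 = ω_9^1 = 0.7660-0.6428i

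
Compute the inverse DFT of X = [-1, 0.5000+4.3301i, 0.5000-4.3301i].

x[n] = (1/3) Σ(k=0 to 2) X[k] · e^(2πikn/3)

Computing each x[n]:
x[0] = 0
x[1] = -3
x[2] = 2

x = [0, -3, 2]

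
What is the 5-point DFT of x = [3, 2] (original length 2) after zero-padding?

Original 2-point DFT: [5, 1]
Zero-padded 5-point DFT provides frequency interpolation.

DFT_5([x, 0, ...]) = [5, 3.6180-1.9021i, 1.3820-1.1756i, 1.3820+1.1756i, 3.6180+1.9021i]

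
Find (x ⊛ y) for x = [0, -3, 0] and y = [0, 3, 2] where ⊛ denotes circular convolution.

(x ⊛ y)[n] = Σ(m=0 to 2) x[m] · y[(n-m) mod 3]

Computing each output sample:
(x ⊛ y)[0] = -6
(x ⊛ y)[1] = 0
(x ⊛ y)[2] = -9

x ⊛ y = [-6, 0, -9]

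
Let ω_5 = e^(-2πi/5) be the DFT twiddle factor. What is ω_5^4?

ω_5^4 = e^(-2πi·4/5)
= cos(-2π·4/5) + i·sin(-2π·4/5)
= cos(-8π/5) + i·sin(-8π/5)

ω_5^4 = cos(-8π/5) + i·sin(-8π/5) = 0.3090+0.9511i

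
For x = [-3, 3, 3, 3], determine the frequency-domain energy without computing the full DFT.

Parseval: Σ|x[n]|² = (1/N)Σ|X[k]|², so Σ|X[k]|² = N·Σ|x[n]|² = 4·36.0000

Σ|X[k]|² = N·Σ|x[n]|² = 4·36.0000 = 144.0000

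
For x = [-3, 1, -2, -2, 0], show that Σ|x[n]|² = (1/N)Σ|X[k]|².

Time domain:
Σ|x[n]|² = |-3|² + |1|² + |-2|² + |-2|² + |0|² = 18.0000

Frequency domain:
(1/5)Σ|X[k]|² = (1/5)(|-6|² + |0.5451-0.9511i|² + |-5.0451-0.5878i|² + |-5.0451+0.5878i|² + |0.5451+0.9511i|²) = (1/5)·90.0000 = 18.0000

Both sides agree, confirming Parseval's theorem.

Σ|x[n]|² = (1/N)Σ|X[k]|² = 18.0000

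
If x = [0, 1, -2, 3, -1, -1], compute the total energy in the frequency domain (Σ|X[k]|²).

Parseval: Σ|x[n]|² = (1/N)Σ|X[k]|², so Σ|X[k]|² = N·Σ|x[n]|² = 6·16.0000

Σ|X[k]|² = N·Σ|x[n]|² = 6·16.0000 = 96.0000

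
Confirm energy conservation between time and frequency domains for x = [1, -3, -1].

Time domain:
Σ|x[n]|² = |1|² + |-3|² + |-1|² = 11.0000

Frequency domain:
(1/3)Σ|X[k]|² = (1/3)(|-3|² + |3.0000+1.7321i|² + |3.0000-1.7321i|²) = (1/3)·33.0000 = 11.0000

Both sides agree, confirming Parseval's theorem.

Σ|x[n]|² = (1/N)Σ|X[k]|² = 11.0000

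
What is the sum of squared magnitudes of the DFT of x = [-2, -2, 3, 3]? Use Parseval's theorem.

Parseval: Σ|x[n]|² = (1/N)Σ|X[k]|², so Σ|X[k]|² = N·Σ|x[n]|² = 4·26.0000

Σ|X[k]|² = N·Σ|x[n]|² = 4·26.0000 = 104.0000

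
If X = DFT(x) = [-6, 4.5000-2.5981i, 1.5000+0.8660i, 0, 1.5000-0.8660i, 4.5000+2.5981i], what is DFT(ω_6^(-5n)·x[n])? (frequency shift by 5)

Modulation property: DFT(ω_6^(-5n)·x[n]) = X[(k-5) mod 6], so circularly shift X by 5 positions.

X[k-5] = [4.5000-2.5981i, 1.5000+0.8660i, 0, 1.5000-0.8660i, 4.5000+2.5981i, -6]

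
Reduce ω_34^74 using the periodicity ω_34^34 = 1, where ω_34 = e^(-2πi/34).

Since ω_34^34 = 1, powers reduce modulo 34.
74 mod 34 = 6
So ω_34^74 = ω_34^6 = e^(-2πi·6/34)

ω_34^74 = ω_34^6 = 0.4457-0.8952i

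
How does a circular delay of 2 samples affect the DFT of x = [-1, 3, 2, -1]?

Time shift by 2: X_shifted[k] = ω_4^(2k) · X[k]
Shifted x = [2, -1, -1, 3]

DFT(x[n-2]) = [3, 3+4i, -1, 3-4i]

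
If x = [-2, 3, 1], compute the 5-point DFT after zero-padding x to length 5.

Original 3-point DFT: [2, -4.0000-1.7321i, -4.0000+1.7321i]
Zero-padded 5-point DFT provides frequency interpolation.

DFT_5([x, 0, ...]) = [2, -1.8820-3.4410i, -4.1180-0.8123i, -4.1180+0.8123i, -1.8820+3.4410i]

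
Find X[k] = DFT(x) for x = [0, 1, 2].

X[k] = Σ(n=0 to 2) x[n] · ω_3^(nk)
where ω_3 = e^(-2πi/3)

Computing each X[k]:
X[0] = 3
X[1] = -1.5000+0.8660i
X[2] = -1.5000-0.8660i

X = [3, -1.5000+0.8660i, -1.5000-0.8660i]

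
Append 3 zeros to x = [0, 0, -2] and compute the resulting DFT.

Original 3-point DFT: [-2, 1.0000-1.7321i, 1.0000+1.7321i]
Zero-padded 6-point DFT provides frequency interpolation.

DFT_6([x, 0, ...]) = [-2, 1.0000+1.7321i, 1.0000-1.7321i, -2, 1.0000+1.7321i, 1.0000-1.7321i]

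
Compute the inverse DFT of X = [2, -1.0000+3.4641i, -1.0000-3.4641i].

x[n] = (1/3) Σ(k=0 to 2) X[k] · e^(2πikn/3)

Computing each x[n]:
x[0] = 0
x[1] = -1
x[2] = 3

x = [0, -1, 3]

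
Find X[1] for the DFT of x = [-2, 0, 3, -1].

X[1] = Σ(n=0 to 3) x[n] · ω_4^(1n) where ω_4 = e^(-2πi/4)
= (-2)·ω_4^0 + (0)·ω_4^1 + (3)·ω_4^2 + (-1)·ω_4^3

X[1] = -5-1i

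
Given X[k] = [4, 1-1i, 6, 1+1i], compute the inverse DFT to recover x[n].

x[n] = (1/4) Σ(k=0 to 3) X[k] · e^(2πikn/4)

Computing each x[n]:
x[0] = 3
x[1] = 0
x[2] = 2
x[3] = -1

x = [3, 0, 2, -1]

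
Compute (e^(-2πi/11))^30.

Since ω_11^11 = 1, powers reduce modulo 11.
30 mod 11 = 8
So ω_11^30 = ω_11^8 = e^(-2πi·8/11)

ω_11^30 = ω_11^8 = -0.1423+0.9898i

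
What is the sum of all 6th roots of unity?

Sum of all nth roots of unity equals 0 for n > 1 (geometric series with r ≠ 1).

0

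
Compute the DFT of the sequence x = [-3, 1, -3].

X[k] = Σ(n=0 to 2) x[n] · ω_3^(nk)
where ω_3 = e^(-2πi/3)

Computing each X[k]:
X[0] = -5
X[1] = -2.0000-3.4641i
X[2] = -2.0000+3.4641i

X = [-5, -2.0000-3.4641i, -2.0000+3.4641i]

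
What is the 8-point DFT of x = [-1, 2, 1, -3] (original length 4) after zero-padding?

Original 4-point DFT: [-1, -2-5i, 1, -2+5i]
Zero-padded 8-point DFT provides frequency interpolation.

DFT_8([x, 0, ...]) = [-1, 2.5355-0.2929i, -2-5i, -4.5355+1.7071i, 1, -4.5355-1.7071i, -2+5i, 2.5355+0.2929i]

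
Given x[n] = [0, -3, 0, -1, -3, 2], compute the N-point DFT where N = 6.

X[k] = Σ(n=0 to 5) x[n] · ω_6^(nk)
where ω_6 = e^(-2πi/6)

Computing each X[k]:
X[0] = -5
X[1] = 2.0000+1.7321i
X[2] = 1.0000+6.9282i
X[3] = -1
X[4] = 1.0000-6.9282i
X[5] = 2.0000-1.7321i

X = [-5, 2.0000+1.7321i, 1.0000+6.9282i, -1, 1.0000-6.9282i, 2.0000-1.7321i]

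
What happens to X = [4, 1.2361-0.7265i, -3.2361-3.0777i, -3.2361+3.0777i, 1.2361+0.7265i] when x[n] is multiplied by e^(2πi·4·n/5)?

Modulation property: DFT(ω_5^(-4n)·x[n]) = X[(k-4) mod 5], so circularly shift X by 4 positions.

X[k-4] = [1.2361-0.7265i, -3.2361-3.0777i, -3.2361+3.0777i, 1.2361+0.7265i, 4]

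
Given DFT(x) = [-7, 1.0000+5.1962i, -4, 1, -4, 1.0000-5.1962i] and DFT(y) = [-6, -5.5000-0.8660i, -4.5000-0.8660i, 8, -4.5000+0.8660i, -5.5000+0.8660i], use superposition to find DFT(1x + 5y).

By linearity: DFT(1x + 5y) = 1·DFT(x) + 5·DFT(y)
= 1·[-7, 1.0000+5.1962i, -4, 1, -4, 1.0000-5.1962i] + 5·[-6, -5.5000-0.8660i, -4.5000-0.8660i, 8, -4.5000+0.8660i, -5.5000+0.8660i]

Computing element-wise:
Z[0] = 1·(-7) + 5·(-6) = -37
Z[1] = 1·(1.0000+5.1962i) + 5·(-5.5000-0.8660i) = -26.5000+0.8662i
Z[2] = 1·(-4) + 5·(-4.5000-0.8660i) = -26.5000-4.3300i
Z[3] = 1·(1) + 5·(8) = 41
Z[4] = 1·(-4) + 5·(-4.5000+0.8660i) = -26.5000+4.3300i
Z[5] = 1·(1.0000-5.1962i) + 5·(-5.5000+0.8660i) = -26.5000-0.8662i

DFT(1x + 5y) = 1·X + 5·Y = [-37, -26.5000+0.8662i, -26.5000-4.3300i, 41, -26.5000+4.3300i, -26.5000-0.8662i]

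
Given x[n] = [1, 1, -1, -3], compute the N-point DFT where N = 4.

X[k] = Σ(n=0 to 3) x[n] · ω_4^(nk)
where ω_4 = e^(-2πi/4)

Computing each X[k]:
X[0] = -2
X[1] = 2-4i
X[2] = 2
X[3] = 2+4i

X = [-2, 2-4i, 2, 2+4i]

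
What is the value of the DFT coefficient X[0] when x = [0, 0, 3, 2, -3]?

X[0] = Σ(n=0 to 4) x[n] · ω_5^0 = Σ x[n]
= (0) + (0) + (3) + (2) + (-3)

X[0] = 2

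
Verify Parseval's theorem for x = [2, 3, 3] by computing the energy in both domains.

Time domain:
Σ|x[n]|² = |2|² + |3|² + |3|² = 22.0000

Frequency domain:
(1/3)Σ|X[k]|² = (1/3)(|8|² + |-1|² + |-1|²) = (1/3)·66.0000 = 22.0000

Both sides agree, confirming Parseval's theorem.

Σ|x[n]|² = (1/N)Σ|X[k]|² = 22.0000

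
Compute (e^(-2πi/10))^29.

Since ω_10^10 = 1, powers reduce modulo 10.
29 mod 10 = 9
So ω_10^29 = ω_10^9 = e^(-2πi·9/10)

ω_10^29 = ω_10^9 = 0.8090+0.5878i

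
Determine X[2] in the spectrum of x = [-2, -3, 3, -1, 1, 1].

X[2] = Σ(n=0 to 5) x[n] · ω_6^(2n) where ω_6 = e^(-2πi/6)
= (-2)·ω_6^0 + (-3)·ω_6^2 + (3)·ω_6^4 + (-1)·ω_6^6 + (1)·ω_6^8 + (1)·ω_6^10

X[2] = -4.0000+5.1962i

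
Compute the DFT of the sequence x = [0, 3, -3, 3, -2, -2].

X[k] = Σ(n=0 to 5) x[n] · ω_6^(nk)
where ω_6 = e^(-2πi/6)

Computing each X[k]:
X[0] = -1
X[1] = -3.4641i
X[2] = 5.0000-5.1962i
X[3] = -9
X[4] = 5.0000+5.1962i
X[5] = 3.4641i

X = [-1, -3.4641i, 5.0000-5.1962i, -9, 5.0000+5.1962i, 3.4641i]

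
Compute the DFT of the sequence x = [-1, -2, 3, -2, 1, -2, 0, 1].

X[k] = Σ(n=0 to 7) x[n] · ω_8^(nk)
where ω_8 = e^(-2πi/8)

Computing each X[k]:
X[0] = -2
X[1] = 0.1213-0.8787i
X[2] = -3+3i
X[3] = -4.1213+5.1213i
X[4] = 8
X[5] = -4.1213-5.1213i
X[6] = -3-3i
X[7] = 0.1213+0.8787i

X = [-2, 0.1213-0.8787i, -3+3i, -4.1213+5.1213i, 8, -4.1213-5.1213i, -3-3i, 0.1213+0.8787i]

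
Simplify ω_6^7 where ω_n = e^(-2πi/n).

Since ω_6^6 = 1, powers reduce modulo 6.
7 mod 6 = 1
So ω_6^7 = ω_6^1 = e^(-2πi·1/6)

ω_6^7 = ω_6^1 = 0.5000-0.8660i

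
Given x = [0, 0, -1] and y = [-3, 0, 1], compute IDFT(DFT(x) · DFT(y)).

(x ⊛ y)[n] = Σ(m=0 to 2) x[m] · y[(n-m) mod 3]

Computing each output sample:
(x ⊛ y)[0] = 0
(x ⊛ y)[1] = -1
(x ⊛ y)[2] = 3

x ⊛ y = [0, -1, 3]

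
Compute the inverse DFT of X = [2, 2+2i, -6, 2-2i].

x[n] = (1/4) Σ(k=0 to 3) X[k] · e^(2πikn/4)

Computing each x[n]:
x[0] = 0
x[1] = 1
x[2] = -2
x[3] = 3

x = [0, 1, -2, 3]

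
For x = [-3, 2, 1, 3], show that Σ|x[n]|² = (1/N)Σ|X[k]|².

Time domain:
Σ|x[n]|² = |-3|² + |2|² + |1|² + |3|² = 23.0000

Frequency domain:
(1/4)Σ|X[k]|² = (1/4)(|3|² + |-4+1i|² + |-7|² + |-4-1i|²) = (1/4)·92.0000 = 23.0000

Both sides agree, confirming Parseval's theorem.

Σ|x[n]|² = (1/N)Σ|X[k]|² = 23.0000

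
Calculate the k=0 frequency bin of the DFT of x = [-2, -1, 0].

X[0] = Σ(n=0 to 2) x[n] · ω_3^0 = Σ x[n]
= (-2) + (-1) + (0)

X[0] = -3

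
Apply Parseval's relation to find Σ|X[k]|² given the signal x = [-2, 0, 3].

Parseval: Σ|x[n]|² = (1/N)Σ|X[k]|², so Σ|X[k]|² = N·Σ|x[n]|² = 3·13.0000

Σ|X[k]|² = N·Σ|x[n]|² = 3·13.0000 = 39.0000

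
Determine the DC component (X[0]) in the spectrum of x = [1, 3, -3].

X[0] = Σ(n=0 to 2) x[n] · ω_3^0 = Σ x[n]
= (1) + (3) + (-3)

X[0] = 1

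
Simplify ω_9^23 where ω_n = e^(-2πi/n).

Since ω_9^9 = 1, powers reduce modulo 9.
23 mod 9 = 5
So ω_9^23 = ω_9^5 = e^(-2πi·5/9)

ω_9^23 = ω_9^5 = -0.9397+0.3420i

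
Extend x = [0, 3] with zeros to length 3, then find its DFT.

Original 2-point DFT: [3, -3]
Zero-padded 3-point DFT provides frequency interpolation.

DFT_3([x, 0, ...]) = [3, -1.5000-2.5981i, -1.5000+2.5981i]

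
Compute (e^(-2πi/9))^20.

Since ω_9^9 = 1, powers reduce modulo 9.
20 mod 9 = 2
So ω_9^20 = ω_9^2 = e^(-2πi·2/9)

ω_9^20 = ω_9^2 = 0.1736-0.9848i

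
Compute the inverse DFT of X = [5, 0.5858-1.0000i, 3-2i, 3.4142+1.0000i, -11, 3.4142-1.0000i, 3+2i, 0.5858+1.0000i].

x[n] = (1/8) Σ(k=0 to 7) X[k] · e^(2πikn/8)

Computing each x[n]:
x[0] = 1
x[1] = 2
x[2] = -1
x[3] = 2
x[4] = -1
x[5] = 3
x[6] = -2
x[7] = 1

x = [1, 2, -1, 2, -1, 3, -2, 1]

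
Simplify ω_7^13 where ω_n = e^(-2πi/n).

Since ω_7^7 = 1, powers reduce modulo 7.
13 mod 7 = 6
So ω_7^13 = ω_7^6 = e^(-2πi·6/7)

ω_7^13 = ω_7^6 = 0.6235+0.7818i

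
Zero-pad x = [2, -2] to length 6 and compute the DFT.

Original 2-point DFT: [0, 4]
Zero-padded 6-point DFT provides frequency interpolation.

DFT_6([x, 0, ...]) = [0, 1.0000+1.7321i, 3.0000+1.7321i, 4, 3.0000-1.7321i, 1.0000-1.7321i]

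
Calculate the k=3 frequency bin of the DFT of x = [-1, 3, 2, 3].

X[3] = Σ(n=0 to 3) x[n] · ω_4^(3n) where ω_4 = e^(-2πi/4)
= (-1)·ω_4^0 + (3)·ω_4^3 + (2)·ω_4^6 + (3)·ω_4^9

X[3] = -3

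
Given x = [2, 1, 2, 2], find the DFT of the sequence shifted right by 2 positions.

Time shift by 2: X_shifted[k] = ω_4^(2k) · X[k]
Shifted x = [2, 2, 2, 1]

DFT(x[n-2]) = [7, -1i, 1, 1i]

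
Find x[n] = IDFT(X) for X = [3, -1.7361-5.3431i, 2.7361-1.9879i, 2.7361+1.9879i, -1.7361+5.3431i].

x[n] = (1/5) Σ(k=0 to 4) X[k] · e^(2πikn/5)

Computing each x[n]:
x[0] = 1
x[1] = 2
x[2] = 2
x[3] = 1
x[4] = -3

x = [1, 2, 2, 1, -3]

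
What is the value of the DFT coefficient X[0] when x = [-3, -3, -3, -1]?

X[0] = Σ(n=0 to 3) x[n] · ω_4^0 = Σ x[n]
= (-3) + (-3) + (-3) + (-1)

X[0] = -10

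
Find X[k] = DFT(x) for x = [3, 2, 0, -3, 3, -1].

X[k] = Σ(n=0 to 5) x[n] · ω_6^(nk)
where ω_6 = e^(-2πi/6)

Computing each X[k]:
X[0] = 4
X[1] = 5
X[2] = -2.0000-5.1962i
X[3] = 8
X[4] = -2.0000+5.1962i
X[5] = 5

X = [4, 5, -2.0000-5.1962i, 8, -2.0000+5.1962i, 5]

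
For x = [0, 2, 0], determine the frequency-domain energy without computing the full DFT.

Parseval: Σ|x[n]|² = (1/N)Σ|X[k]|², so Σ|X[k]|² = N·Σ|x[n]|² = 3·4.0000

Σ|X[k]|² = N·Σ|x[n]|² = 3·4.0000 = 12.0000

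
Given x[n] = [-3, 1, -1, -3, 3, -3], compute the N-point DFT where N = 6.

X[k] = Σ(n=0 to 5) x[n] · ω_6^(nk)
where ω_6 = e^(-2πi/6)

Computing each X[k]:
X[0] = -6
X[1] = -2
X[2] = -6.0000-6.9282i
X[3] = 4
X[4] = -6.0000+6.9282i
X[5] = -2

X = [-6, -2, -6.0000-6.9282i, 4, -6.0000+6.9282i, -2]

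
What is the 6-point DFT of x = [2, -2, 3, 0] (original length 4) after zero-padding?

Original 4-point DFT: [3, -1+2i, 7, -1-2i]
Zero-padded 6-point DFT provides frequency interpolation.

DFT_6([x, 0, ...]) = [3, -0.5000-0.8660i, 1.5000+4.3301i, 7, 1.5000-4.3301i, -0.5000+0.8660i]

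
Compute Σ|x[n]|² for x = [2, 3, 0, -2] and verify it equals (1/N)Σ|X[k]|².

Time domain:
Σ|x[n]|² = |2|² + |3|² + |0|² + |-2|² = 17.0000

Frequency domain:
(1/4)Σ|X[k]|² = (1/4)(|3|² + |2-5i|² + |1|² + |2+5i|²) = (1/4)·68.0000 = 17.0000

Both sides agree, confirming Parseval's theorem.

Σ|x[n]|² = (1/N)Σ|X[k]|² = 17.0000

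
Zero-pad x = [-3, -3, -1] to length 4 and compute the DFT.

Original 3-point DFT: [-7, -1.0000+1.7321i, -1.0000-1.7321i]
Zero-padded 4-point DFT provides frequency interpolation.

DFT_4([x, 0, ...]) = [-7, -2+3i, -1, -2-3i]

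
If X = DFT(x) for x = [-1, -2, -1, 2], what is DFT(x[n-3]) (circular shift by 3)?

Time shift by 3: X_shifted[k] = ω_4^(3k) · X[k]
Shifted x = [-2, -1, 2, -1]

DFT(x[n-3]) = [-2, -4, 2, -4]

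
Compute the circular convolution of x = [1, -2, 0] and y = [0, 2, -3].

(x ⊛ y)[n] = Σ(m=0 to 2) x[m] · y[(n-m) mod 3]

Computing each output sample:
(x ⊛ y)[0] = 6
(x ⊛ y)[1] = 2
(x ⊛ y)[2] = -7

x ⊛ y = [6, 2, -7]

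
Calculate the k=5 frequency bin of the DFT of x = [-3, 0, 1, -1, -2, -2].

X[5] = Σ(n=0 to 5) x[n] · ω_6^(5n) where ω_6 = e^(-2πi/6)
= (-3)·ω_6^0 + (0)·ω_6^5 + (1)·ω_6^10 + (-1)·ω_6^15 + (-2)·ω_6^20 + (-2)·ω_6^25

X[5] = -2.5000+4.3301i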